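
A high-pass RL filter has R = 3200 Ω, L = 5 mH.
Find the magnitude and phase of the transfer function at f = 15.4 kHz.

Step 1 — Angular frequency: ω = 2π·1.54e+04 = 9.676e+04 rad/s.
Step 2 — Transfer function: H(jω) = jωL/(R + jωL).
Step 3 — Numerator jωL = j·483.8; denominator R + jωL = 3200 + j483.8.
Step 4 — H = 0.02235 + j0.1478.
Step 5 — Magnitude: |H| = 0.1495 (-16.5 dB); phase: φ = 81.4°.

|H| = 0.1495 (-16.5 dB), φ = 81.4°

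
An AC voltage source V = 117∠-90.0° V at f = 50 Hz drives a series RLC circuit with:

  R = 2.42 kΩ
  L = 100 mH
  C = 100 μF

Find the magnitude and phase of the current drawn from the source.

Step 1 — Angular frequency: ω = 2π·f = 2π·50 = 314.2 rad/s.
Step 2 — Component impedances:
  R: Z = R = 2420 Ω
  L: Z = jωL = j·314.2·0.1 = 0 + j31.42 Ω
  C: Z = 1/(jωC) = -j/(ω·C) = 0 - j31.83 Ω
Step 3 — Series combination: Z_total = R + L + C = 2420 - j0.4151 Ω = 2420∠-0.0° Ω.
Step 4 — Source phasor: V = 117∠-90.0° V = 0 - j117 V.
Step 5 — Ohm's law: I = V / Z_total = (0 - j117) / (2420 - j0.4151) = 8.292e-06 - j0.04835 A.
Step 6 — Convert to polar: |I| = 0.04835 A, ∠I = -90.0°.

I = 0.04835∠-90.0° A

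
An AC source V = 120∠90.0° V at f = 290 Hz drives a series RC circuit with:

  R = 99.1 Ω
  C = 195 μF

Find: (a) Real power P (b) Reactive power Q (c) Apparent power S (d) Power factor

Step 1 — Angular frequency: ω = 2π·f = 2π·290 = 1822 rad/s.
Step 2 — Component impedances:
  R: Z = R = 99.1 Ω
  C: Z = 1/(jωC) = -j/(ω·C) = 0 - j2.814 Ω
Step 3 — Series combination: Z_total = R + C = 99.1 - j2.814 Ω = 99.14∠-1.6° Ω.
Step 4 — Source phasor: V = 120∠90.0° V = 0 + j120 V.
Step 5 — Current: I = V / Z = -0.03436 + j1.21 A = 1.21∠91.6° A.
Step 6 — Complex power: S = V·I* = 145.2 - j4.123 VA.
Step 7 — Real power: P = Re(S) = 145.2 W.
Step 8 — Reactive power: Q = Im(S) = -4.123 VAR.
Step 9 — Apparent power: |S| = 145.2 VA.
Step 10 — Power factor: PF = P/|S| = 0.9996 (leading).

(a) P = 145.2 W  (b) Q = -4.123 VAR  (c) S = 145.2 VA  (d) PF = 0.9996 (leading)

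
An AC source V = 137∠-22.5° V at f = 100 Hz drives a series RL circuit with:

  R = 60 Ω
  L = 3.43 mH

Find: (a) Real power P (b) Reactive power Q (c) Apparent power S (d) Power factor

Step 1 — Angular frequency: ω = 2π·f = 2π·100 = 628.3 rad/s.
Step 2 — Component impedances:
  R: Z = R = 60 Ω
  L: Z = jωL = j·628.3·0.00343 = 0 + j2.155 Ω
Step 3 — Series combination: Z_total = R + L = 60 + j2.155 Ω = 60.04∠2.1° Ω.
Step 4 — Source phasor: V = 137∠-22.5° V = 126.6 - j52.43 V.
Step 5 — Current: I = V / Z = 2.075 - j0.9483 A = 2.282∠-24.6° A.
Step 6 — Complex power: S = V·I* = 312.4 + j11.22 VA.
Step 7 — Real power: P = Re(S) = 312.4 W.
Step 8 — Reactive power: Q = Im(S) = 11.22 VAR.
Step 9 — Apparent power: |S| = 312.6 VA.
Step 10 — Power factor: PF = P/|S| = 0.9994 (lagging).

(a) P = 312.4 W  (b) Q = 11.22 VAR  (c) S = 312.6 VA  (d) PF = 0.9994 (lagging)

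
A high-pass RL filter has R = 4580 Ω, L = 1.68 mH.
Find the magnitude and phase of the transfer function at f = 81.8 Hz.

Step 1 — Angular frequency: ω = 2π·81.8 = 514 rad/s.
Step 2 — Transfer function: H(jω) = jωL/(R + jωL).
Step 3 — Numerator jωL = j·0.8635; denominator R + jωL = 4580 + j0.8635.
Step 4 — H = 3.554e-08 + j0.0001885.
Step 5 — Magnitude: |H| = 0.0001885 (-74.5 dB); phase: φ = 90.0°.

|H| = 0.0001885 (-74.5 dB), φ = 90.0°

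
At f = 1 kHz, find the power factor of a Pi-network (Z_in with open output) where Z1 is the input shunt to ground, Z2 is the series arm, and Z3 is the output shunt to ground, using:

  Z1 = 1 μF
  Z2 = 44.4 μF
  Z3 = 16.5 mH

Step 1 — Angular frequency: ω = 2π·f = 2π·1000 = 6283 rad/s.
Step 2 — Component impedances:
  Z1: Z = 1/(jωC) = -j/(ω·C) = 0 - j159.2 Ω
  Z2: Z = 1/(jωC) = -j/(ω·C) = 0 - j3.585 Ω
  Z3: Z = jωL = j·6283·0.0165 = 0 + j103.7 Ω
Step 3 — With open output, the series arm Z2 and the output shunt Z3 appear in series to ground: Z2 + Z3 = 0 + j100.1 Ω.
Step 4 — Parallel with input shunt Z1: Z_in = Z1 || (Z2 + Z3) = 0 + j269.7 Ω = 269.7∠90.0° Ω.
Step 5 — Power factor: PF = cos(φ) = Re(Z)/|Z| = -0/269.7 = -0.
Step 6 — Type: Im(Z) = 269.7 ⇒ lagging (phase φ = 90.0°).

PF = -0 (lagging, φ = 90.0°)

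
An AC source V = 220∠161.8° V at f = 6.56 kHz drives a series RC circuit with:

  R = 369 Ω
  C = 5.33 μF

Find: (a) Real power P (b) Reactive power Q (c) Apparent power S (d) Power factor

Step 1 — Angular frequency: ω = 2π·f = 2π·6560 = 4.122e+04 rad/s.
Step 2 — Component impedances:
  R: Z = R = 369 Ω
  C: Z = 1/(jωC) = -j/(ω·C) = 0 - j4.552 Ω
Step 3 — Series combination: Z_total = R + C = 369 - j4.552 Ω = 369∠-0.7° Ω.
Step 4 — Source phasor: V = 220∠161.8° V = -209 + j68.71 V.
Step 5 — Current: I = V / Z = -0.5686 + j0.1792 A = 0.5962∠162.5° A.
Step 6 — Complex power: S = V·I* = 131.1 - j1.618 VA.
Step 7 — Real power: P = Re(S) = 131.1 W.
Step 8 — Reactive power: Q = Im(S) = -1.618 VAR.
Step 9 — Apparent power: |S| = 131.2 VA.
Step 10 — Power factor: PF = P/|S| = 0.9999 (leading).

(a) P = 131.1 W  (b) Q = -1.618 VAR  (c) S = 131.2 VA  (d) PF = 0.9999 (leading)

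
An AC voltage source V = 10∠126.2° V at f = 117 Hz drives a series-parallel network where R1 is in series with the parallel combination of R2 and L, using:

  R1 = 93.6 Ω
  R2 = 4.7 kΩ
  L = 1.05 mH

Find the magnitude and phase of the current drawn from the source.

Step 1 — Angular frequency: ω = 2π·f = 2π·117 = 735.1 rad/s.
Step 2 — Component impedances:
  R1: Z = R = 93.6 Ω
  R2: Z = R = 4700 Ω
  L: Z = jωL = j·735.1·0.00105 = 0 + j0.7719 Ω
Step 3 — Parallel branch: R2 || L = 1/(1/R2 + 1/L) = 0.0001268 + j0.7719 Ω.
Step 4 — Series with R1: Z_total = R1 + (R2 || L) = 93.6 + j0.7719 Ω = 93.6∠0.5° Ω.
Step 5 — Source phasor: V = 10∠126.2° V = -5.906 + j8.07 V.
Step 6 — Ohm's law: I = V / Z_total = (-5.906 + j8.07) / (93.6 + j0.7719) = -0.06238 + j0.08673 A.
Step 7 — Convert to polar: |I| = 0.1068 A, ∠I = 125.7°.

I = 0.1068∠125.7° A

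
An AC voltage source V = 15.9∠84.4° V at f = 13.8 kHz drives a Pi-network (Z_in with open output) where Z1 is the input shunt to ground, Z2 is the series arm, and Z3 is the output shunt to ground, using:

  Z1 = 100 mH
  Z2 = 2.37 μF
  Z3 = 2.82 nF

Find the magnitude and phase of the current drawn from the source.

Step 1 — Angular frequency: ω = 2π·f = 2π·1.38e+04 = 8.671e+04 rad/s.
Step 2 — Component impedances:
  Z1: Z = jωL = j·8.671e+04·0.1 = 0 + j8671 Ω
  Z2: Z = 1/(jωC) = -j/(ω·C) = 0 - j4.866 Ω
  Z3: Z = 1/(jωC) = -j/(ω·C) = 0 - j4090 Ω
Step 3 — With open output, the series arm Z2 and the output shunt Z3 appear in series to ground: Z2 + Z3 = 0 - j4095 Ω.
Step 4 — Parallel with input shunt Z1: Z_in = Z1 || (Z2 + Z3) = 0 - j7758 Ω = 7758∠-90.0° Ω.
Step 5 — Source phasor: V = 15.9∠84.4° V = 1.552 + j15.82 V.
Step 6 — Ohm's law: I = V / Z_total = (1.552 + j15.82) / (0 - j7758) = -0.00204 + j0.0002 A.
Step 7 — Convert to polar: |I| = 0.002049 A, ∠I = 174.4°.

I = 0.002049∠174.4° A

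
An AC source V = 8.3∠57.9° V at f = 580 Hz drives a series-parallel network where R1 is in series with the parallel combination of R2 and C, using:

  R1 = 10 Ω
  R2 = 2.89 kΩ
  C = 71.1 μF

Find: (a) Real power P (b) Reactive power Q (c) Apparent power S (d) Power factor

Step 1 — Angular frequency: ω = 2π·f = 2π·580 = 3644 rad/s.
Step 2 — Component impedances:
  R1: Z = R = 10 Ω
  R2: Z = R = 2890 Ω
  C: Z = 1/(jωC) = -j/(ω·C) = 0 - j3.859 Ω
Step 3 — Parallel branch: R2 || C = 1/(1/R2 + 1/C) = 0.005154 - j3.859 Ω.
Step 4 — Series with R1: Z_total = R1 + (R2 || C) = 10.01 - j3.859 Ω = 10.72∠-21.1° Ω.
Step 5 — Source phasor: V = 8.3∠57.9° V = 4.411 + j7.031 V.
Step 6 — Current: I = V / Z = 0.1478 + j0.7597 A = 0.774∠79.0° A.
Step 7 — Complex power: S = V·I* = 5.994 - j2.312 VA.
Step 8 — Real power: P = Re(S) = 5.994 W.
Step 9 — Reactive power: Q = Im(S) = -2.312 VAR.
Step 10 — Apparent power: |S| = 6.424 VA.
Step 11 — Power factor: PF = P/|S| = 0.933 (leading).

(a) P = 5.994 W  (b) Q = -2.312 VAR  (c) S = 6.424 VA  (d) PF = 0.933 (leading)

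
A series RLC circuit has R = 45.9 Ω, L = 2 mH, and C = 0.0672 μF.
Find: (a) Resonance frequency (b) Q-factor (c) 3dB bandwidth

Step 1 — Resonance condition Im(Z)=0 gives ω₀ = 1/√(LC).
Step 2 — ω₀ = 1/√(0.002·6.72e-08) = 8.626e+04 rad/s.
Step 3 — f₀ = ω₀/(2π) = 1.373e+04 Hz.
Step 4 — Series Q: Q = ω₀L/R = 8.626e+04·0.002/45.9 = 3.759.
Step 5 — 3dB bandwidth: Δω = ω₀/Q = 2.295e+04 rad/s; BW = Δω/(2π) = 3653 Hz.

(a) f₀ = 1.373e+04 Hz  (b) Q = 3.759  (c) BW = 3653 Hz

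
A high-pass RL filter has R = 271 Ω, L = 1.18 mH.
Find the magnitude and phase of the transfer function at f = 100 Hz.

Step 1 — Angular frequency: ω = 2π·100 = 628.3 rad/s.
Step 2 — Transfer function: H(jω) = jωL/(R + jωL).
Step 3 — Numerator jωL = j·0.7414; denominator R + jωL = 271 + j0.7414.
Step 4 — H = 7.485e-06 + j0.002736.
Step 5 — Magnitude: |H| = 0.002736 (-51.3 dB); phase: φ = 89.8°.

|H| = 0.002736 (-51.3 dB), φ = 89.8°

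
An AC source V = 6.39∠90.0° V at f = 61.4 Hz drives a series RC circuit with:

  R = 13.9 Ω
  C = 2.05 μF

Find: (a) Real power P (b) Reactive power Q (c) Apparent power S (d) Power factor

Step 1 — Angular frequency: ω = 2π·f = 2π·61.4 = 385.8 rad/s.
Step 2 — Component impedances:
  R: Z = R = 13.9 Ω
  C: Z = 1/(jωC) = -j/(ω·C) = 0 - j1264 Ω
Step 3 — Series combination: Z_total = R + C = 13.9 - j1264 Ω = 1265∠-89.4° Ω.
Step 4 — Source phasor: V = 6.39∠90.0° V = 0 + j6.39 V.
Step 5 — Current: I = V / Z = -0.005053 + j5.555e-05 A = 0.005053∠179.4° A.
Step 6 — Complex power: S = V·I* = 0.000355 - j0.03229 VA.
Step 7 — Real power: P = Re(S) = 0.000355 W.
Step 8 — Reactive power: Q = Im(S) = -0.03229 VAR.
Step 9 — Apparent power: |S| = 0.03229 VA.
Step 10 — Power factor: PF = P/|S| = 0.01099 (leading).

(a) P = 0.000355 W  (b) Q = -0.03229 VAR  (c) S = 0.03229 VA  (d) PF = 0.01099 (leading)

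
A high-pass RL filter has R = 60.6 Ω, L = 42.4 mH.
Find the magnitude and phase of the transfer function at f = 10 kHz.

Step 1 — Angular frequency: ω = 2π·1e+04 = 6.283e+04 rad/s.
Step 2 — Transfer function: H(jω) = jωL/(R + jωL).
Step 3 — Numerator jωL = j·2664; denominator R + jωL = 60.6 + j2664.
Step 4 — H = 0.9995 + j0.02274.
Step 5 — Magnitude: |H| = 0.9997 (-0.0 dB); phase: φ = 1.3°.

|H| = 0.9997 (-0.0 dB), φ = 1.3°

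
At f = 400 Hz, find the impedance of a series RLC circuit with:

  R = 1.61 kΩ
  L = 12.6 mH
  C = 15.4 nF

Step 1 — Angular frequency: ω = 2π·f = 2π·400 = 2513 rad/s.
Step 2 — Component impedances:
  R: Z = R = 1610 Ω
  L: Z = jωL = j·2513·0.0126 = 0 + j31.67 Ω
  C: Z = 1/(jωC) = -j/(ω·C) = 0 - j2.584e+04 Ω
Step 3 — Series combination: Z_total = R + L + C = 1610 - j2.581e+04 Ω = 2.586e+04∠-86.4° Ω.

Z = 1610 - j2.581e+04 Ω = 2.586e+04∠-86.4° Ω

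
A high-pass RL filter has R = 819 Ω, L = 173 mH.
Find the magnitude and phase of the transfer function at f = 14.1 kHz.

Step 1 — Angular frequency: ω = 2π·1.41e+04 = 8.859e+04 rad/s.
Step 2 — Transfer function: H(jω) = jωL/(R + jωL).
Step 3 — Numerator jωL = j·1.533e+04; denominator R + jωL = 819 + j1.533e+04.
Step 4 — H = 0.9972 + j0.05328.
Step 5 — Magnitude: |H| = 0.9986 (-0.0 dB); phase: φ = 3.1°.

|H| = 0.9986 (-0.0 dB), φ = 3.1°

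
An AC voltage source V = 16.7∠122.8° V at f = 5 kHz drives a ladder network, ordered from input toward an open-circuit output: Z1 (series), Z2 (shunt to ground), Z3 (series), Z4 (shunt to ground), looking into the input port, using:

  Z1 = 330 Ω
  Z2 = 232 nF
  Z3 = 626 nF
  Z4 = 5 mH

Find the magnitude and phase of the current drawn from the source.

Step 1 — Angular frequency: ω = 2π·f = 2π·5000 = 3.142e+04 rad/s.
Step 2 — Component impedances:
  Z1: Z = R = 330 Ω
  Z2: Z = 1/(jωC) = -j/(ω·C) = 0 - j137.2 Ω
  Z3: Z = 1/(jωC) = -j/(ω·C) = 0 - j50.85 Ω
  Z4: Z = jωL = j·3.142e+04·0.005 = 0 + j157.1 Ω
Step 3 — Ladder network (open output): work backward from the far end, alternating series and parallel combinations. Z_in = 330 + j470.6 Ω = 574.8∠55.0° Ω.
Step 4 — Source phasor: V = 16.7∠122.8° V = -9.047 + j14.04 V.
Step 5 — Ohm's law: I = V / Z_total = (-9.047 + j14.04) / (330 + j470.6) = 0.01096 + j0.02691 A.
Step 6 — Convert to polar: |I| = 0.02905 A, ∠I = 67.8°.

I = 0.02905∠67.8° A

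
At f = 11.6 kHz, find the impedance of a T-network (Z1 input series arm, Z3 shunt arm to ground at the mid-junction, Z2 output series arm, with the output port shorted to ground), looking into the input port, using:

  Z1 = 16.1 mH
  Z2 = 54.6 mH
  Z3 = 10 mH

Step 1 — Angular frequency: ω = 2π·f = 2π·1.16e+04 = 7.288e+04 rad/s.
Step 2 — Component impedances:
  Z1: Z = jωL = j·7.288e+04·0.0161 = 0 + j1173 Ω
  Z2: Z = jωL = j·7.288e+04·0.0546 = 0 + j3980 Ω
  Z3: Z = jωL = j·7.288e+04·0.01 = 0 + j728.8 Ω
Step 3 — With the output port shorted to ground, the output series arm Z2 runs from the junction to ground; the shunt arm Z3 also runs from the junction to ground. They appear in parallel: Z3 || Z2 = 0 + j616 Ω.
Step 4 — Series with input arm Z1: Z_in = Z1 + (Z3 || Z2) = 0 + j1789 Ω = 1789∠90.0° Ω.

Z = 0 + j1789 Ω = 1789∠90.0° Ω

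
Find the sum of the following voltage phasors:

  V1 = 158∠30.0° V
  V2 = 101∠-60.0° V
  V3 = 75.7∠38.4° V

Step 1 — Convert each phasor to rectangular form:
  V1 = 158·(cos(30.0°) + j·sin(30.0°)) = 136.8 + j79 V
  V2 = 101·(cos(-60.0°) + j·sin(-60.0°)) = 50.5 - j87.47 V
  V3 = 75.7·(cos(38.4°) + j·sin(38.4°)) = 59.33 + j47.02 V
Step 2 — Sum components: V_total = 246.7 + j38.55 V.
Step 3 — Convert to polar: |V_total| = 249.7 V, ∠V_total = 8.9°.

V_total = 249.7∠8.9° V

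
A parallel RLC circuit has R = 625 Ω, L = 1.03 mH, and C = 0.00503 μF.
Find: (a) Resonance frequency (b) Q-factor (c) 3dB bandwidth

Step 1 — Resonance: ω₀ = 1/√(LC) = 1/√(0.00103·5.03e-09) = 4.393e+05 rad/s.
Step 2 — f₀ = ω₀/(2π) = 6.992e+04 Hz.
Step 3 — Parallel Q: Q = R/(ω₀L) = 625/(4.393e+05·0.00103) = 1.381.
Step 4 — Bandwidth: Δω = ω₀/Q = 3.181e+05 rad/s; BW = Δω/(2π) = 5.063e+04 Hz.

(a) f₀ = 6.992e+04 Hz  (b) Q = 1.381  (c) BW = 5.063e+04 Hz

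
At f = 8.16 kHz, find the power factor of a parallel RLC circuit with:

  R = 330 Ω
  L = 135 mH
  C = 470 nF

Step 1 — Angular frequency: ω = 2π·f = 2π·8160 = 5.127e+04 rad/s.
Step 2 — Component impedances:
  R: Z = R = 330 Ω
  L: Z = jωL = j·5.127e+04·0.135 = 0 + j6922 Ω
  C: Z = 1/(jωC) = -j/(ω·C) = 0 - j41.5 Ω
Step 3 — Parallel combination: 1/Z_total = 1/R + 1/L + 1/C; Z_total = 5.198 - j41.09 Ω = 41.42∠-82.8° Ω.
Step 4 — Power factor: PF = cos(φ) = Re(Z)/|Z| = 5.198/41.42 = 0.1255.
Step 5 — Type: Im(Z) = -41.09 ⇒ leading (phase φ = -82.8°).

PF = 0.1255 (leading, φ = -82.8°)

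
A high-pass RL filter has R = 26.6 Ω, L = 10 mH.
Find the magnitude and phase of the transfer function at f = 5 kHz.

Step 1 — Angular frequency: ω = 2π·5000 = 3.142e+04 rad/s.
Step 2 — Transfer function: H(jω) = jωL/(R + jωL).
Step 3 — Numerator jωL = j·314.2; denominator R + jωL = 26.6 + j314.2.
Step 4 — H = 0.9929 + j0.08407.
Step 5 — Magnitude: |H| = 0.9964 (-0.0 dB); phase: φ = 4.8°.

|H| = 0.9964 (-0.0 dB), φ = 4.8°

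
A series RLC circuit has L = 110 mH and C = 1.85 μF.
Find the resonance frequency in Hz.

Step 1 — Resonance condition Im(Z)=0 gives ω₀ = 1/√(LC).
Step 2 — ω₀ = 1/√(0.11·1.85e-06) = 2217 rad/s.
Step 3 — f₀ = ω₀/(2π) = 352.8 Hz.

f₀ = 352.8 Hz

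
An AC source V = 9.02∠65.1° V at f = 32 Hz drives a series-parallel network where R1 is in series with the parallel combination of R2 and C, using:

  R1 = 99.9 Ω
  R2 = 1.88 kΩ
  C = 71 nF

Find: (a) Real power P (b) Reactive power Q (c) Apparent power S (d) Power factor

Step 1 — Angular frequency: ω = 2π·f = 2π·32 = 201.1 rad/s.
Step 2 — Component impedances:
  R1: Z = R = 99.9 Ω
  R2: Z = R = 1880 Ω
  C: Z = 1/(jωC) = -j/(ω·C) = 0 - j7.005e+04 Ω
Step 3 — Parallel branch: R2 || C = 1/(1/R2 + 1/C) = 1879 - j50.42 Ω.
Step 4 — Series with R1: Z_total = R1 + (R2 || C) = 1979 - j50.42 Ω = 1979∠-1.5° Ω.
Step 5 — Source phasor: V = 9.02∠65.1° V = 3.798 + j8.182 V.
Step 6 — Current: I = V / Z = 0.001813 + j0.004181 A = 0.004557∠66.6° A.
Step 7 — Complex power: S = V·I* = 0.04109 - j0.001047 VA.
Step 8 — Real power: P = Re(S) = 0.04109 W.
Step 9 — Reactive power: Q = Im(S) = -0.001047 VAR.
Step 10 — Apparent power: |S| = 0.04111 VA.
Step 11 — Power factor: PF = P/|S| = 0.9997 (leading).

(a) P = 0.04109 W  (b) Q = -0.001047 VAR  (c) S = 0.04111 VA  (d) PF = 0.9997 (leading)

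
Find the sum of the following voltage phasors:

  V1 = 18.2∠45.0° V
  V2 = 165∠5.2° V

Step 1 — Convert each phasor to rectangular form:
  V1 = 18.2·(cos(45.0°) + j·sin(45.0°)) = 12.87 + j12.87 V
  V2 = 165·(cos(5.2°) + j·sin(5.2°)) = 164.3 + j14.95 V
Step 2 — Sum components: V_total = 177.2 + j27.82 V.
Step 3 — Convert to polar: |V_total| = 179.4 V, ∠V_total = 8.9°.

V_total = 179.4∠8.9° V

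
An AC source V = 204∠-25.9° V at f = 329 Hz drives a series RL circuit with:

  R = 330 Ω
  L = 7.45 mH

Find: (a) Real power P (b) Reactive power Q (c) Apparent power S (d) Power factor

Step 1 — Angular frequency: ω = 2π·f = 2π·329 = 2067 rad/s.
Step 2 — Component impedances:
  R: Z = R = 330 Ω
  L: Z = jωL = j·2067·0.00745 = 0 + j15.4 Ω
Step 3 — Series combination: Z_total = R + L = 330 + j15.4 Ω = 330.4∠2.7° Ω.
Step 4 — Source phasor: V = 204∠-25.9° V = 183.5 - j89.11 V.
Step 5 — Current: I = V / Z = 0.5423 - j0.2953 A = 0.6175∠-28.6° A.
Step 6 — Complex power: S = V·I* = 125.8 + j5.872 VA.
Step 7 — Real power: P = Re(S) = 125.8 W.
Step 8 — Reactive power: Q = Im(S) = 5.872 VAR.
Step 9 — Apparent power: |S| = 126 VA.
Step 10 — Power factor: PF = P/|S| = 0.9989 (lagging).

(a) P = 125.8 W  (b) Q = 5.872 VAR  (c) S = 126 VA  (d) PF = 0.9989 (lagging)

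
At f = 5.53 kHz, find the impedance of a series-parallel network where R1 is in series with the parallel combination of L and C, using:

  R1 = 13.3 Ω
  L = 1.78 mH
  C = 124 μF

Step 1 — Angular frequency: ω = 2π·f = 2π·5530 = 3.475e+04 rad/s.
Step 2 — Component impedances:
  R1: Z = R = 13.3 Ω
  L: Z = jωL = j·3.475e+04·0.00178 = 0 + j61.85 Ω
  C: Z = 1/(jωC) = -j/(ω·C) = 0 - j0.2321 Ω
Step 3 — Parallel branch: L || C = 1/(1/L + 1/C) = 0 - j0.233 Ω.
Step 4 — Series with R1: Z_total = R1 + (L || C) = 13.3 - j0.233 Ω = 13.3∠-1.0° Ω.

Z = 13.3 - j0.233 Ω = 13.3∠-1.0° Ω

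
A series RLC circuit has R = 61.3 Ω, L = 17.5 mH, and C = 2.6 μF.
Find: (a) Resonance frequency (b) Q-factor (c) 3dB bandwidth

Step 1 — Resonance condition Im(Z)=0 gives ω₀ = 1/√(LC).
Step 2 — ω₀ = 1/√(0.0175·2.6e-06) = 4688 rad/s.
Step 3 — f₀ = ω₀/(2π) = 746.1 Hz.
Step 4 — Series Q: Q = ω₀L/R = 4688·0.0175/61.3 = 1.338.
Step 5 — 3dB bandwidth: Δω = ω₀/Q = 3503 rad/s; BW = Δω/(2π) = 557.5 Hz.

(a) f₀ = 746.1 Hz  (b) Q = 1.338  (c) BW = 557.5 Hz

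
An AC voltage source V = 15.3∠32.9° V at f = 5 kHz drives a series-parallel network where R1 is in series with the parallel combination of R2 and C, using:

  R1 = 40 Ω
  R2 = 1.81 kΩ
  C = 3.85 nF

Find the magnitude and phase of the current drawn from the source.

Step 1 — Angular frequency: ω = 2π·f = 2π·5000 = 3.142e+04 rad/s.
Step 2 — Component impedances:
  R1: Z = R = 40 Ω
  R2: Z = R = 1810 Ω
  C: Z = 1/(jωC) = -j/(ω·C) = 0 - j8268 Ω
Step 3 — Parallel branch: R2 || C = 1/(1/R2 + 1/C) = 1727 - j378.1 Ω.
Step 4 — Series with R1: Z_total = R1 + (R2 || C) = 1767 - j378.1 Ω = 1807∠-12.1° Ω.
Step 5 — Source phasor: V = 15.3∠32.9° V = 12.85 + j8.311 V.
Step 6 — Ohm's law: I = V / Z_total = (12.85 + j8.311) / (1767 - j378.1) = 0.005989 + j0.005984 A.
Step 7 — Convert to polar: |I| = 0.008466 A, ∠I = 45.0°.

I = 0.008466∠45.0° A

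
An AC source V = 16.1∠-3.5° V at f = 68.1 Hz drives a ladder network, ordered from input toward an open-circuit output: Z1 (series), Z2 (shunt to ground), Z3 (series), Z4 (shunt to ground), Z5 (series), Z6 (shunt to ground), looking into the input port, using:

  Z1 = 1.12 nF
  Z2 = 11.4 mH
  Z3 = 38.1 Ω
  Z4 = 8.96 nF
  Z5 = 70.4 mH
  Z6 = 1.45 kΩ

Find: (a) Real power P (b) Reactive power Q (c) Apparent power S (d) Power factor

Step 1 — Angular frequency: ω = 2π·f = 2π·68.1 = 427.9 rad/s.
Step 2 — Component impedances:
  Z1: Z = 1/(jωC) = -j/(ω·C) = 0 - j2.087e+06 Ω
  Z2: Z = jωL = j·427.9·0.0114 = 0 + j4.878 Ω
  Z3: Z = R = 38.1 Ω
  Z4: Z = 1/(jωC) = -j/(ω·C) = 0 - j2.608e+05 Ω
  Z5: Z = jωL = j·427.9·0.0704 = 0 + j30.12 Ω
  Z6: Z = R = 1450 Ω
Step 3 — Ladder network (open output): work backward from the far end, alternating series and parallel combinations. Z_in = 0.01598 - j2.087e+06 Ω = 2.087e+06∠-90.0° Ω.
Step 4 — Source phasor: V = 16.1∠-3.5° V = 16.07 - j0.9829 V.
Step 5 — Current: I = V / Z = 4.71e-07 + j7.701e-06 A = 7.716e-06∠86.5° A.
Step 6 — Complex power: S = V·I* = 9.514e-13 - j0.0001242 VA.
Step 7 — Real power: P = Re(S) = 9.514e-13 W.
Step 8 — Reactive power: Q = Im(S) = -0.0001242 VAR.
Step 9 — Apparent power: |S| = 0.0001242 VA.
Step 10 — Power factor: PF = P/|S| = 7.659e-09 (leading).

(a) P = 9.514e-13 W  (b) Q = -0.0001242 VAR  (c) S = 0.0001242 VA  (d) PF = 7.659e-09 (leading)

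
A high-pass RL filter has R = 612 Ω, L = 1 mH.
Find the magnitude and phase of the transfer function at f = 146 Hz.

Step 1 — Angular frequency: ω = 2π·146 = 917.3 rad/s.
Step 2 — Transfer function: H(jω) = jωL/(R + jωL).
Step 3 — Numerator jωL = j·0.9173; denominator R + jωL = 612 + j0.9173.
Step 4 — H = 2.247e-06 + j0.001499.
Step 5 — Magnitude: |H| = 0.001499 (-56.5 dB); phase: φ = 89.9°.

|H| = 0.001499 (-56.5 dB), φ = 89.9°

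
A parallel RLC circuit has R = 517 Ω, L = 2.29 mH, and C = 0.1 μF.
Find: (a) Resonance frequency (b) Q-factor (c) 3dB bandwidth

Step 1 — Resonance: ω₀ = 1/√(LC) = 1/√(0.00229·1e-07) = 6.608e+04 rad/s.
Step 2 — f₀ = ω₀/(2π) = 1.052e+04 Hz.
Step 3 — Parallel Q: Q = R/(ω₀L) = 517/(6.608e+04·0.00229) = 3.416.
Step 4 — Bandwidth: Δω = ω₀/Q = 1.934e+04 rad/s; BW = Δω/(2π) = 3078 Hz.

(a) f₀ = 1.052e+04 Hz  (b) Q = 3.416  (c) BW = 3078 Hz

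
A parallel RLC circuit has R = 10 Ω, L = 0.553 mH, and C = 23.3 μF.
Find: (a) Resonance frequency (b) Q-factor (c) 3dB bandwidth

Step 1 — Resonance: ω₀ = 1/√(LC) = 1/√(0.000553·2.33e-05) = 8810 rad/s.
Step 2 — f₀ = ω₀/(2π) = 1402 Hz.
Step 3 — Parallel Q: Q = R/(ω₀L) = 10/(8810·0.000553) = 2.053.
Step 4 — Bandwidth: Δω = ω₀/Q = 4292 rad/s; BW = Δω/(2π) = 683.1 Hz.

(a) f₀ = 1402 Hz  (b) Q = 2.053  (c) BW = 683.1 Hz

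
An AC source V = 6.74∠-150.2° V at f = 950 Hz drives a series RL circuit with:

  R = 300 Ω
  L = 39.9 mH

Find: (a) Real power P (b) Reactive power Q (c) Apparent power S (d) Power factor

Step 1 — Angular frequency: ω = 2π·f = 2π·950 = 5969 rad/s.
Step 2 — Component impedances:
  R: Z = R = 300 Ω
  L: Z = jωL = j·5969·0.0399 = 0 + j238.2 Ω
Step 3 — Series combination: Z_total = R + L = 300 + j238.2 Ω = 383∠38.4° Ω.
Step 4 — Source phasor: V = 6.74∠-150.2° V = -5.849 - j3.35 V.
Step 5 — Current: I = V / Z = -0.0174 + j0.002645 A = 0.0176∠171.4° A.
Step 6 — Complex power: S = V·I* = 0.09288 + j0.07374 VA.
Step 7 — Real power: P = Re(S) = 0.09288 W.
Step 8 — Reactive power: Q = Im(S) = 0.07374 VAR.
Step 9 — Apparent power: |S| = 0.1186 VA.
Step 10 — Power factor: PF = P/|S| = 0.7832 (lagging).

(a) P = 0.09288 W  (b) Q = 0.07374 VAR  (c) S = 0.1186 VA  (d) PF = 0.7832 (lagging)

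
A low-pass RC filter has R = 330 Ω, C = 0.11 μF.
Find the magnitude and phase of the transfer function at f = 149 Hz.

Step 1 — Angular frequency: ω = 2π·149 = 936.2 rad/s.
Step 2 — Transfer function: H(jω) = 1/(1 + jωRC).
Step 3 — Denominator: 1 + jωRC = 1 + j·936.2·330·1.1e-07 = 1 + j0.03398.
Step 4 — H = 0.9988 - j0.03394.
Step 5 — Magnitude: |H| = 0.9994 (-0.0 dB); phase: φ = -1.9°.

|H| = 0.9994 (-0.0 dB), φ = -1.9°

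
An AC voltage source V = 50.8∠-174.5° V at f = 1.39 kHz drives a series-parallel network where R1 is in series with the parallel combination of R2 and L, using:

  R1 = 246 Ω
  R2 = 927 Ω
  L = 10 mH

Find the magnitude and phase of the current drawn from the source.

Step 1 — Angular frequency: ω = 2π·f = 2π·1390 = 8734 rad/s.
Step 2 — Component impedances:
  R1: Z = R = 246 Ω
  R2: Z = R = 927 Ω
  L: Z = jωL = j·8734·0.01 = 0 + j87.34 Ω
Step 3 — Parallel branch: R2 || L = 1/(1/R2 + 1/L) = 8.156 + j86.57 Ω.
Step 4 — Series with R1: Z_total = R1 + (R2 || L) = 254.2 + j86.57 Ω = 268.5∠18.8° Ω.
Step 5 — Source phasor: V = 50.8∠-174.5° V = -50.57 - j4.869 V.
Step 6 — Ohm's law: I = V / Z_total = (-50.57 - j4.869) / (254.2 + j86.57) = -0.1841 + j0.04356 A.
Step 7 — Convert to polar: |I| = 0.1892 A, ∠I = 166.7°.

I = 0.1892∠166.7° A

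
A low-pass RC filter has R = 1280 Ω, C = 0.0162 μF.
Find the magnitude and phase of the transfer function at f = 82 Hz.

Step 1 — Angular frequency: ω = 2π·82 = 515.2 rad/s.
Step 2 — Transfer function: H(jω) = 1/(1 + jωRC).
Step 3 — Denominator: 1 + jωRC = 1 + j·515.2·1280·1.62e-08 = 1 + j0.01068.
Step 4 — H = 0.9999 - j0.01068.
Step 5 — Magnitude: |H| = 0.9999 (-0.0 dB); phase: φ = -0.6°.

|H| = 0.9999 (-0.0 dB), φ = -0.6°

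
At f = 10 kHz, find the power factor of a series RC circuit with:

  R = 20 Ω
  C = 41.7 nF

Step 1 — Angular frequency: ω = 2π·f = 2π·1e+04 = 6.283e+04 rad/s.
Step 2 — Component impedances:
  R: Z = R = 20 Ω
  C: Z = 1/(jωC) = -j/(ω·C) = 0 - j381.7 Ω
Step 3 — Series combination: Z_total = R + C = 20 - j381.7 Ω = 382.2∠-87.0° Ω.
Step 4 — Power factor: PF = cos(φ) = Re(Z)/|Z| = 20/382.2 = 0.05233.
Step 5 — Type: Im(Z) = -381.7 ⇒ leading (phase φ = -87.0°).

PF = 0.05233 (leading, φ = -87.0°)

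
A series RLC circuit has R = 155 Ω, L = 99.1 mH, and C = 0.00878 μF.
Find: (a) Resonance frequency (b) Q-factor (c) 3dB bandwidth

Step 1 — Resonance condition Im(Z)=0 gives ω₀ = 1/√(LC).
Step 2 — ω₀ = 1/√(0.0991·8.78e-09) = 3.39e+04 rad/s.
Step 3 — f₀ = ω₀/(2π) = 5396 Hz.
Step 4 — Series Q: Q = ω₀L/R = 3.39e+04·0.0991/155 = 21.67.
Step 5 — 3dB bandwidth: Δω = ω₀/Q = 1564 rad/s; BW = Δω/(2π) = 248.9 Hz.

(a) f₀ = 5396 Hz  (b) Q = 21.67  (c) BW = 248.9 Hz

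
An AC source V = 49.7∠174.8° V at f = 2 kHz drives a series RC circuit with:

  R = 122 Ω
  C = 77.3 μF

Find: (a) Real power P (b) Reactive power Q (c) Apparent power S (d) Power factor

Step 1 — Angular frequency: ω = 2π·f = 2π·2000 = 1.257e+04 rad/s.
Step 2 — Component impedances:
  R: Z = R = 122 Ω
  C: Z = 1/(jωC) = -j/(ω·C) = 0 - j1.029 Ω
Step 3 — Series combination: Z_total = R + C = 122 - j1.029 Ω = 122∠-0.5° Ω.
Step 4 — Source phasor: V = 49.7∠174.8° V = -49.5 + j4.504 V.
Step 5 — Current: I = V / Z = -0.406 + j0.0335 A = 0.4074∠175.3° A.
Step 6 — Complex power: S = V·I* = 20.25 - j0.1708 VA.
Step 7 — Real power: P = Re(S) = 20.25 W.
Step 8 — Reactive power: Q = Im(S) = -0.1708 VAR.
Step 9 — Apparent power: |S| = 20.25 VA.
Step 10 — Power factor: PF = P/|S| = 1 (leading).

(a) P = 20.25 W  (b) Q = -0.1708 VAR  (c) S = 20.25 VA  (d) PF = 1 (leading)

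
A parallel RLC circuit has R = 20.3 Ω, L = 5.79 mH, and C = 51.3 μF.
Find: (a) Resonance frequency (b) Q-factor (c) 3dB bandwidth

Step 1 — Resonance: ω₀ = 1/√(LC) = 1/√(0.00579·5.13e-05) = 1835 rad/s.
Step 2 — f₀ = ω₀/(2π) = 292 Hz.
Step 3 — Parallel Q: Q = R/(ω₀L) = 20.3/(1835·0.00579) = 1.911.
Step 4 — Bandwidth: Δω = ω₀/Q = 960.3 rad/s; BW = Δω/(2π) = 152.8 Hz.

(a) f₀ = 292 Hz  (b) Q = 1.911  (c) BW = 152.8 Hz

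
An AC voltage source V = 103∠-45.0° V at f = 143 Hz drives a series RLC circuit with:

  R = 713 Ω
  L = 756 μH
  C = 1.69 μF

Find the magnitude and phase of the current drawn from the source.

Step 1 — Angular frequency: ω = 2π·f = 2π·143 = 898.5 rad/s.
Step 2 — Component impedances:
  R: Z = R = 713 Ω
  L: Z = jωL = j·898.5·0.000756 = 0 + j0.6793 Ω
  C: Z = 1/(jωC) = -j/(ω·C) = 0 - j658.6 Ω
Step 3 — Series combination: Z_total = R + L + C = 713 - j657.9 Ω = 970.1∠-42.7° Ω.
Step 4 — Source phasor: V = 103∠-45.0° V = 72.83 - j72.83 V.
Step 5 — Ohm's law: I = V / Z_total = (72.83 - j72.83) / (713 - j657.9) = 0.1061 - j0.004265 A.
Step 6 — Convert to polar: |I| = 0.1062 A, ∠I = -2.3°.

I = 0.1062∠-2.3° A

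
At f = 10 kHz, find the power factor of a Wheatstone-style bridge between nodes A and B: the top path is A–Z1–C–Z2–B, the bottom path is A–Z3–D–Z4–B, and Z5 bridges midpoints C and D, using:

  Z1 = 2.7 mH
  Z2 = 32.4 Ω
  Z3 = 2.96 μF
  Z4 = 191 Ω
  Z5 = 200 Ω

Step 1 — Angular frequency: ω = 2π·f = 2π·1e+04 = 6.283e+04 rad/s.
Step 2 — Component impedances:
  Z1: Z = jωL = j·6.283e+04·0.0027 = 0 + j169.6 Ω
  Z2: Z = R = 32.4 Ω
  Z3: Z = 1/(jωC) = -j/(ω·C) = 0 - j5.377 Ω
  Z4: Z = R = 191 Ω
  Z5: Z = R = 200 Ω
Step 3 — Bridge requires nodal analysis (the Z5 bridge couples midpoints C and D, so the two paths cannot be reduced to a simple series/parallel combination). Setting node B to ground and injecting 1 A at node A, the 3-node admittance system at A, C, D solves to V_A = Z_AB = 86.57 + j32.26 Ω = 92.38∠20.4° Ω.
Step 4 — Power factor: PF = cos(φ) = Re(Z)/|Z| = 86.565/92.382 = 0.937.
Step 5 — Type: Im(Z) = 32.26 ⇒ lagging (phase φ = 20.4°).

PF = 0.937 (lagging, φ = 20.4°)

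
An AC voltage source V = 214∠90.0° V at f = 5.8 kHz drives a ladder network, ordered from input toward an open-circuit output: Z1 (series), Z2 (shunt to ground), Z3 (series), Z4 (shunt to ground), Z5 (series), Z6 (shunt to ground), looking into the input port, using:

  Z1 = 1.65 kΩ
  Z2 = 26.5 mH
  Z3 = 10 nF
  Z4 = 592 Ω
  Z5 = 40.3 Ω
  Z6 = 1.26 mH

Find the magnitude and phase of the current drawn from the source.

Step 1 — Angular frequency: ω = 2π·f = 2π·5800 = 3.644e+04 rad/s.
Step 2 — Component impedances:
  Z1: Z = R = 1650 Ω
  Z2: Z = jωL = j·3.644e+04·0.0265 = 0 + j965.7 Ω
  Z3: Z = 1/(jωC) = -j/(ω·C) = 0 - j2744 Ω
  Z4: Z = R = 592 Ω
  Z5: Z = R = 40.3 Ω
  Z6: Z = jωL = j·3.644e+04·0.00126 = 0 + j45.92 Ω
Step 3 — Ladder network (open output): work backward from the far end, alternating series and parallel combinations. Z_in = 1663 + j1502 Ω = 2241∠42.1° Ω.
Step 4 — Source phasor: V = 214∠90.0° V = 0 + j214 V.
Step 5 — Ohm's law: I = V / Z_total = (0 + j214) / (1663 + j1502) = 0.06403 + j0.07087 A.
Step 6 — Convert to polar: |I| = 0.09551 A, ∠I = 47.9°.

I = 0.09551∠47.9° A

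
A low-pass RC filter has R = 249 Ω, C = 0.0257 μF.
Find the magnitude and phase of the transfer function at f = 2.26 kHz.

Step 1 — Angular frequency: ω = 2π·2260 = 1.42e+04 rad/s.
Step 2 — Transfer function: H(jω) = 1/(1 + jωRC).
Step 3 — Denominator: 1 + jωRC = 1 + j·1.42e+04·249·2.57e-08 = 1 + j0.09087.
Step 4 — H = 0.9918 - j0.09013.
Step 5 — Magnitude: |H| = 0.9959 (-0.0 dB); phase: φ = -5.2°.

|H| = 0.9959 (-0.0 dB), φ = -5.2°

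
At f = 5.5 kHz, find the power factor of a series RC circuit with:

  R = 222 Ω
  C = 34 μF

Step 1 — Angular frequency: ω = 2π·f = 2π·5500 = 3.456e+04 rad/s.
Step 2 — Component impedances:
  R: Z = R = 222 Ω
  C: Z = 1/(jωC) = -j/(ω·C) = 0 - j0.8511 Ω
Step 3 — Series combination: Z_total = R + C = 222 - j0.8511 Ω = 222∠-0.2° Ω.
Step 4 — Power factor: PF = cos(φ) = Re(Z)/|Z| = 222/222 = 1.
Step 5 — Type: Im(Z) = -0.8511 ⇒ leading (phase φ = -0.2°).

PF = 1 (leading, φ = -0.2°)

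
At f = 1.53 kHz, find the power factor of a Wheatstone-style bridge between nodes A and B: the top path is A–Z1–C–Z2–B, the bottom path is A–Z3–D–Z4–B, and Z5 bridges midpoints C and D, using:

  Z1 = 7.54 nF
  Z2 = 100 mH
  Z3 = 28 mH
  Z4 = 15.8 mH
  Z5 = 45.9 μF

Step 1 — Angular frequency: ω = 2π·f = 2π·1530 = 9613 rad/s.
Step 2 — Component impedances:
  Z1: Z = 1/(jωC) = -j/(ω·C) = 0 - j1.38e+04 Ω
  Z2: Z = jωL = j·9613·0.1 = 0 + j961.3 Ω
  Z3: Z = jωL = j·9613·0.028 = 0 + j269.2 Ω
  Z4: Z = jωL = j·9613·0.0158 = 0 + j151.9 Ω
  Z5: Z = 1/(jωC) = -j/(ω·C) = 0 - j2.266 Ω
Step 3 — Bridge requires nodal analysis (the Z5 bridge couples midpoints C and D, so the two paths cannot be reduced to a simple series/parallel combination). Setting node B to ground and injecting 1 A at node A, the 3-node admittance system at A, C, D solves to V_A = Z_AB = 0 + j405.6 Ω = 405.6∠90.0° Ω.
Step 4 — Power factor: PF = cos(φ) = Re(Z)/|Z| = 0/405.6 = 0.
Step 5 — Type: Im(Z) = 405.6 ⇒ lagging (phase φ = 90.0°).

PF = 0 (lagging, φ = 90.0°)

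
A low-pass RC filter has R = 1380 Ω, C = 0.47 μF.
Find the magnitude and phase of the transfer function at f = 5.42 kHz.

Step 1 — Angular frequency: ω = 2π·5420 = 3.405e+04 rad/s.
Step 2 — Transfer function: H(jω) = 1/(1 + jωRC).
Step 3 — Denominator: 1 + jωRC = 1 + j·3.405e+04·1380·4.7e-07 = 1 + j22.09.
Step 4 — H = 0.002045 - j0.04518.
Step 5 — Magnitude: |H| = 0.04523 (-26.9 dB); phase: φ = -87.4°.

|H| = 0.04523 (-26.9 dB), φ = -87.4°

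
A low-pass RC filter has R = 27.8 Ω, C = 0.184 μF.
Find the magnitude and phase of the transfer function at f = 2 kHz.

Step 1 — Angular frequency: ω = 2π·2000 = 1.257e+04 rad/s.
Step 2 — Transfer function: H(jω) = 1/(1 + jωRC).
Step 3 — Denominator: 1 + jωRC = 1 + j·1.257e+04·27.8·1.84e-07 = 1 + j0.06428.
Step 4 — H = 0.9959 - j0.06401.
Step 5 — Magnitude: |H| = 0.9979 (-0.0 dB); phase: φ = -3.7°.

|H| = 0.9979 (-0.0 dB), φ = -3.7°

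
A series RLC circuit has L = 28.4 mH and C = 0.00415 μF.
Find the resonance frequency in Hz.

Step 1 — Resonance condition Im(Z)=0 gives ω₀ = 1/√(LC).
Step 2 — ω₀ = 1/√(0.0284·4.15e-09) = 9.211e+04 rad/s.
Step 3 — f₀ = ω₀/(2π) = 1.466e+04 Hz.

f₀ = 1.466e+04 Hz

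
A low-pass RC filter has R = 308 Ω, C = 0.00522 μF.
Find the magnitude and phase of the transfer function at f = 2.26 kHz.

Step 1 — Angular frequency: ω = 2π·2260 = 1.42e+04 rad/s.
Step 2 — Transfer function: H(jω) = 1/(1 + jωRC).
Step 3 — Denominator: 1 + jωRC = 1 + j·1.42e+04·308·5.22e-09 = 1 + j0.02283.
Step 4 — H = 0.9995 - j0.02282.
Step 5 — Magnitude: |H| = 0.9997 (-0.0 dB); phase: φ = -1.3°.

|H| = 0.9997 (-0.0 dB), φ = -1.3°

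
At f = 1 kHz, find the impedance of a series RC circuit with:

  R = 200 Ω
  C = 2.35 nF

Step 1 — Angular frequency: ω = 2π·f = 2π·1000 = 6283 rad/s.
Step 2 — Component impedances:
  R: Z = R = 200 Ω
  C: Z = 1/(jωC) = -j/(ω·C) = 0 - j6.773e+04 Ω
Step 3 — Series combination: Z_total = R + C = 200 - j6.773e+04 Ω = 6.773e+04∠-89.8° Ω.

Z = 200 - j6.773e+04 Ω = 6.773e+04∠-89.8° Ω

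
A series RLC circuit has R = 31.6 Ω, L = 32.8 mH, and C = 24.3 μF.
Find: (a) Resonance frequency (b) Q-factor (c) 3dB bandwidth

Step 1 — Resonance: ω₀ = 1/√(LC) = 1/√(0.0328·2.43e-05) = 1120 rad/s.
Step 2 — f₀ = ω₀/(2π) = 178.3 Hz.
Step 3 — Series Q: Q = ω₀L/R = 1120·0.0328/31.6 = 1.163.
Step 4 — Bandwidth: Δω = ω₀/Q = 963.4 rad/s; BW = Δω/(2π) = 153.3 Hz.

(a) f₀ = 178.3 Hz  (b) Q = 1.163  (c) BW = 153.3 Hz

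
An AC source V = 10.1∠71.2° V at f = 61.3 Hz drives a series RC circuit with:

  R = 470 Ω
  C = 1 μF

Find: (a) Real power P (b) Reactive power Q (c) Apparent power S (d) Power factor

Step 1 — Angular frequency: ω = 2π·f = 2π·61.3 = 385.2 rad/s.
Step 2 — Component impedances:
  R: Z = R = 470 Ω
  C: Z = 1/(jωC) = -j/(ω·C) = 0 - j2596 Ω
Step 3 — Series combination: Z_total = R + C = 470 - j2596 Ω = 2639∠-79.7° Ω.
Step 4 — Source phasor: V = 10.1∠71.2° V = 3.255 + j9.561 V.
Step 5 — Current: I = V / Z = -0.003346 + j0.001859 A = 0.003828∠150.9° A.
Step 6 — Complex power: S = V·I* = 0.006887 - j0.03804 VA.
Step 7 — Real power: P = Re(S) = 0.006887 W.
Step 8 — Reactive power: Q = Im(S) = -0.03804 VAR.
Step 9 — Apparent power: |S| = 0.03866 VA.
Step 10 — Power factor: PF = P/|S| = 0.1781 (leading).

(a) P = 0.006887 W  (b) Q = -0.03804 VAR  (c) S = 0.03866 VA  (d) PF = 0.1781 (leading)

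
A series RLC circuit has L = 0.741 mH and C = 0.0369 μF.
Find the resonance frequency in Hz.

Step 1 — Resonance condition Im(Z)=0 gives ω₀ = 1/√(LC).
Step 2 — ω₀ = 1/√(0.000741·3.69e-08) = 1.912e+05 rad/s.
Step 3 — f₀ = ω₀/(2π) = 3.044e+04 Hz.

f₀ = 3.044e+04 Hz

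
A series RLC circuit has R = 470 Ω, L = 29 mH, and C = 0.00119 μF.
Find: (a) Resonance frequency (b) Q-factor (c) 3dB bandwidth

Step 1 — Resonance: ω₀ = 1/√(LC) = 1/√(0.029·1.19e-09) = 1.702e+05 rad/s.
Step 2 — f₀ = ω₀/(2π) = 2.709e+04 Hz.
Step 3 — Series Q: Q = ω₀L/R = 1.702e+05·0.029/470 = 10.5.
Step 4 — Bandwidth: Δω = ω₀/Q = 1.621e+04 rad/s; BW = Δω/(2π) = 2579 Hz.

(a) f₀ = 2.709e+04 Hz  (b) Q = 10.5  (c) BW = 2579 Hz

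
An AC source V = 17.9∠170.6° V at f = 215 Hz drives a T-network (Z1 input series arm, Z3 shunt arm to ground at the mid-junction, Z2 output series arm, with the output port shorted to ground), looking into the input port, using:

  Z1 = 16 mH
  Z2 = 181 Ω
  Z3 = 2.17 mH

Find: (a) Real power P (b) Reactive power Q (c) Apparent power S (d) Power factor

Step 1 — Angular frequency: ω = 2π·f = 2π·215 = 1351 rad/s.
Step 2 — Component impedances:
  Z1: Z = jωL = j·1351·0.016 = 0 + j21.61 Ω
  Z2: Z = R = 181 Ω
  Z3: Z = jωL = j·1351·0.00217 = 0 + j2.931 Ω
Step 3 — With the output port shorted to ground, the output series arm Z2 runs from the junction to ground; the shunt arm Z3 also runs from the junction to ground. They appear in parallel: Z3 || Z2 = 0.04746 + j2.931 Ω.
Step 4 — Series with input arm Z1: Z_in = Z1 + (Z3 || Z2) = 0.04746 + j24.54 Ω = 24.54∠89.9° Ω.
Step 5 — Source phasor: V = 17.9∠170.6° V = -17.66 + j2.924 V.
Step 6 — Current: I = V / Z = 0.1177 + j0.7197 A = 0.7293∠80.7° A.
Step 7 — Complex power: S = V·I* = 0.02524 + j13.05 VA.
Step 8 — Real power: P = Re(S) = 0.02524 W.
Step 9 — Reactive power: Q = Im(S) = 13.05 VAR.
Step 10 — Apparent power: |S| = 13.05 VA.
Step 11 — Power factor: PF = P/|S| = 0.001934 (lagging).

(a) P = 0.02524 W  (b) Q = 13.05 VAR  (c) S = 13.05 VA  (d) PF = 0.001934 (lagging)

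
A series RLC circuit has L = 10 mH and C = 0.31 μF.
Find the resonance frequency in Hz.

Step 1 — Resonance condition Im(Z)=0 gives ω₀ = 1/√(LC).
Step 2 — ω₀ = 1/√(0.01·3.1e-07) = 1.796e+04 rad/s.
Step 3 — f₀ = ω₀/(2π) = 2859 Hz.

f₀ = 2859 Hz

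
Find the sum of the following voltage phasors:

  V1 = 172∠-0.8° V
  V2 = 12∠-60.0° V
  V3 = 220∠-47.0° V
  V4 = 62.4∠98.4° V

Step 1 — Convert each phasor to rectangular form:
  V1 = 172·(cos(-0.8°) + j·sin(-0.8°)) = 172 - j2.401 V
  V2 = 12·(cos(-60.0°) + j·sin(-60.0°)) = 6 - j10.39 V
  V3 = 220·(cos(-47.0°) + j·sin(-47.0°)) = 150 - j160.9 V
  V4 = 62.4·(cos(98.4°) + j·sin(98.4°)) = -9.116 + j61.73 V
Step 2 — Sum components: V_total = 318.9 - j112 V.
Step 3 — Convert to polar: |V_total| = 338 V, ∠V_total = -19.3°.

V_total = 338∠-19.3° V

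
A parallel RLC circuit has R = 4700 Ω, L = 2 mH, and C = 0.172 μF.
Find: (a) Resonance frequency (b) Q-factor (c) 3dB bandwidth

Step 1 — Resonance: ω₀ = 1/√(LC) = 1/√(0.002·1.72e-07) = 5.392e+04 rad/s.
Step 2 — f₀ = ω₀/(2π) = 8581 Hz.
Step 3 — Parallel Q: Q = R/(ω₀L) = 4700/(5.392e+04·0.002) = 43.59.
Step 4 — Bandwidth: Δω = ω₀/Q = 1237 rad/s; BW = Δω/(2π) = 196.9 Hz.

(a) f₀ = 8581 Hz  (b) Q = 43.59  (c) BW = 196.9 Hz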